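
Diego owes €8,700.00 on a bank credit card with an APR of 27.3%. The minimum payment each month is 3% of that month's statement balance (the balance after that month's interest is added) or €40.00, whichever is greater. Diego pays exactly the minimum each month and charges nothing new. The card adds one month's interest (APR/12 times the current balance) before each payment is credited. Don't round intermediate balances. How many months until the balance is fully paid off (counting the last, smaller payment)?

Monthly rate r = 27.3%/12 = 2.275% = 0.02275.
While 3% of the post-interest balance exceeds €40.00, each month B ← (B·(1+r))·(1 − 0.03), i.e. B shrinks by the factor (1+r)·0.97 = 0.99207.
This holds for months 1–239. Entering month 240 the balance is €1,296.80; 3% of the post-interest balance is now below €40.00, so the flat €40.00 minimum applies from here.
From month 240 a fixed €40.00 at rate r clears €1,296.80 in 60 more payments. Total: 239 + 60 = 299 months.

299 months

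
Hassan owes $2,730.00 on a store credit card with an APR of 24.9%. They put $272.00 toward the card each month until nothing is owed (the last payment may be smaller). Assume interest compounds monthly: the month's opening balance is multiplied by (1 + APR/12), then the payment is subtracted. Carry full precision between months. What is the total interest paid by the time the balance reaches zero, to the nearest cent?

$363.46

Monthly rate r = 24.9%/12 = 2.075% = 0.02075.
Payoff takes n = ⌈−ln(1 − rB₀/P)/ln(1+r)⌉ = ⌈11.371⌉ = 12 payments; the last is $101.46.
Total paid = 11·$272.00 + $101.46 = $3,093.46.
Total interest = total paid − principal = $3,093.46 − $2,730.00 = $363.46.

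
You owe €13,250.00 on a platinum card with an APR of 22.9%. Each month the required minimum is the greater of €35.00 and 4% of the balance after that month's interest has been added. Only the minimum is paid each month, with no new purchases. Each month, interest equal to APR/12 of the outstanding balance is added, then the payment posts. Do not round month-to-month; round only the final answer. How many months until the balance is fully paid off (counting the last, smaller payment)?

159 months

Monthly rate r = 22.9%/12 = 1.90833% = 0.0190833.
While 4% of the post-interest balance exceeds €35.00, each month B ← (B·(1+r))·(1 − 0.04), i.e. B shrinks by the factor (1+r)·0.96 = 0.97832.
This holds for months 1–125. Entering month 126 the balance is €855.72; 4% of the post-interest balance is now below €35.00, so the flat €35.00 minimum applies from here.
From month 126 a fixed €35.00 at rate r clears €855.72 in 34 more payments. Total: 125 + 34 = 159 months.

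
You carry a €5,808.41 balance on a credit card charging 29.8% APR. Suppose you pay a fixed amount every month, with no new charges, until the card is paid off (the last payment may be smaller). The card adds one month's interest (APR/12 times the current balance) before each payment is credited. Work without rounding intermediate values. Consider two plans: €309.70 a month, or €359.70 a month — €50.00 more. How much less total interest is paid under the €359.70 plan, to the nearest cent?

Monthly rate r = 29.8%/12 = 2.48333% = 0.0248333.
At €309.70/mo: n = ⌈−ln(1 − rB₀/P)/ln(1+r)⌉ = 26 payments (last €173.12); total interest = total paid − €5,808.41 = €2,107.21.
At €359.70/mo: 21 payments (last €321.63); total interest €1,707.22.
Interest saved = €2,107.21 − €1,707.22 = €399.99.

€399.99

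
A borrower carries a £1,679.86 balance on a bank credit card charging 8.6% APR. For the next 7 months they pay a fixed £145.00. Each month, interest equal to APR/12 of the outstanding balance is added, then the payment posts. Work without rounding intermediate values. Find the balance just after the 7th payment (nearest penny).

£728.88

Monthly rate r = 8.6%/12 = 0.716667% = 0.00716667.
Each month: B ← B·(1+r) − £145.00.
Month 1: interest £12.04; balance after payment £1,546.90.
Month 2: interest £11.09; balance after payment £1,412.99.
Month 3: interest £10.13; balance after payment £1,278.11.
Month 4: interest £9.16; balance after payment £1,142.27.
Month 5: interest £8.19; balance after payment £1,005.46.
Month 6: interest £7.21; balance after payment £867.66.
Month 7: interest £6.22; balance after payment £728.88.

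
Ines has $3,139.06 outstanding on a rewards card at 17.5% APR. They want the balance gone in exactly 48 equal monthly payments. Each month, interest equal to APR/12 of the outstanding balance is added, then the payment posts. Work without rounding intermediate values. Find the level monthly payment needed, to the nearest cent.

Monthly rate r = 17.5%/12 = 1.45833% = 0.0145833.
Level-payment amortization: P = B₀·r / (1 − (1+r)^(−n)) = 3139.06·0.0145833 / (1 − 1.01458^(−48)).
Denominator 1 − (1+r)^(−48) = 0.500898063.
P = 45.778 / 0.500898063 ≈ 91.39.

$91.39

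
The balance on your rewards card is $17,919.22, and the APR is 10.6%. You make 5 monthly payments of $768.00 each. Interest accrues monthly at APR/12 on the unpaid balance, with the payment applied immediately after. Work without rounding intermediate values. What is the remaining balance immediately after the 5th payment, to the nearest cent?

Monthly rate r = 10.6%/12 = 0.883333% = 0.00883333.
Each month: B ← B·(1+r) − $768.00.
Month 1: interest $158.29; balance after payment $17,309.51.
Month 2: interest $152.90; balance after payment $16,694.41.
Month 3: interest $147.47; balance after payment $16,073.87.
Month 4: interest $141.99; balance after payment $15,447.86.
Month 5: interest $136.46; balance after payment $14,816.32.

$14,816.32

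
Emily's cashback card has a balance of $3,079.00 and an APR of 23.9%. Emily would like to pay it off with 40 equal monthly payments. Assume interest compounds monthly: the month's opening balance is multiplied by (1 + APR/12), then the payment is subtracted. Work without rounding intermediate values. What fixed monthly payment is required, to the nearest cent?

Monthly rate r = 23.9%/12 = 1.99167% = 0.0199167.
Level-payment amortization: P = B₀·r / (1 − (1+r)^(−n)) = 3079.00·0.0199167 / (1 − 1.01992^(−40)).
Denominator 1 − (1+r)^(−40) = 0.545627069.
P = 61.3234 / 0.545627069 ≈ 112.39.

$112.39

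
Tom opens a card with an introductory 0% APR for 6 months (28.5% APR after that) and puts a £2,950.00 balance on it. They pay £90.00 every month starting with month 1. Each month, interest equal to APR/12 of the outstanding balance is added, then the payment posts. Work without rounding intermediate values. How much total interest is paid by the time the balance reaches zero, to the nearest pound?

Promo months 1–6 at r₀ = 0%/12 = 0; months 7+ at r₁ = 28.5%/12 = 0.02375.
After month 6 (no interest yet): B = £2,950.00 − 6·£90.00 = £2,410.00.
Then at r₁ with £90.00/mo: n₂ = −ln(1 − r₁·B/P)/ln(1+r₁) ≈ 43.05 → 44 more payments.
Total paid = 49·£90.00 + £4.71 = £4,414.71; interest = £4,414.71 − £2,950.00 = £1,464.71.

£1,465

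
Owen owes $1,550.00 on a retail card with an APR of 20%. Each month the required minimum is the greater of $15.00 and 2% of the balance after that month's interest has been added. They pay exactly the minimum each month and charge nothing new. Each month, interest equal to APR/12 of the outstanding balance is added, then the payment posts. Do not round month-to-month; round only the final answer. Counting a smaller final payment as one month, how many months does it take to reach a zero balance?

Monthly rate r = 20%/12 = 1.66667% = 0.0166667.
While 2% of the post-interest balance exceeds $15.00, each month B ← (B·(1+r))·(1 − 0.02), i.e. B shrinks by the factor (1+r)·0.98 = 0.99633.
This holds for months 1–203. Entering month 204 the balance is $735.32; 2% of the post-interest balance is now below $15.00, so the flat $15.00 minimum applies from here.
From month 204 a fixed $15.00 at rate r clears $735.32 in 103 more payments. Total: 203 + 103 = 306 months.

306 months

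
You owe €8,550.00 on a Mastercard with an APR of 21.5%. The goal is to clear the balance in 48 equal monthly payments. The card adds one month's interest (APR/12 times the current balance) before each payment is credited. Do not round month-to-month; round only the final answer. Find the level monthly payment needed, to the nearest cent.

€267.06

Monthly rate r = 21.5%/12 = 1.79167% = 0.0179167.
Level-payment amortization: P = B₀·r / (1 − (1+r)^(−n)) = 8550.00·0.0179167 / (1 − 1.01792^(−48)).
Denominator 1 − (1+r)^(−48) = 0.573603936.
P = 153.188 / 0.573603936 ≈ 267.06.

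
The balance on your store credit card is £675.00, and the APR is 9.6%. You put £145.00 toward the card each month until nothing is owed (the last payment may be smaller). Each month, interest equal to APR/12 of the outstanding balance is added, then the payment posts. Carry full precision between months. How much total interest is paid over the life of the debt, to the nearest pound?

Monthly rate r = 9.6%/12 = 0.8% = 0.008.
Payoff takes n = ⌈−ln(1 − rB₀/P)/ln(1+r)⌉ = ⌈4.763⌉ = 5 payments; the last is £110.74.
Total paid = 4·£145.00 + £110.74 = £690.74.
Total interest = total paid − principal = £690.74 − £675.00 = £15.74.

£16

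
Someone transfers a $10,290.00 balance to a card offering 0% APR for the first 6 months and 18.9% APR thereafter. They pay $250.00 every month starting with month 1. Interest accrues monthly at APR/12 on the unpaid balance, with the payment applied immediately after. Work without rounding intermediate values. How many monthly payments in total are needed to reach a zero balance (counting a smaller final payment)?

58 months

Promo months 1–6 at r₀ = 0%/12 = 0; months 7+ at r₁ = 18.9%/12 = 0.01575.
After month 6 (no interest yet): B = $10,290.00 − 6·$250.00 = $8,790.00.
Then at r₁ with $250.00/mo: n₂ = −ln(1 − r₁·B/P)/ln(1+r₁) ≈ 51.64 → 52 more payments.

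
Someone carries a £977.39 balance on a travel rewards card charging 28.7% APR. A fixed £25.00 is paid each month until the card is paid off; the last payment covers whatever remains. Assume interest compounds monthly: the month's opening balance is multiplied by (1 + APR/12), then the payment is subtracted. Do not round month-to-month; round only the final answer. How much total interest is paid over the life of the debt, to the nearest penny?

Monthly rate r = 28.7%/12 = 2.39167% = 0.0239167.
Payoff takes n = ⌈−ln(1 − rB₀/P)/ln(1+r)⌉ = ⌈115.672⌉ = 116 payments; the last is £16.87.
Total paid = 115·£25.00 + £16.87 = £2,891.87.
Total interest = total paid − principal = £2,891.87 − £977.39 = £1,914.48.

£1,914.48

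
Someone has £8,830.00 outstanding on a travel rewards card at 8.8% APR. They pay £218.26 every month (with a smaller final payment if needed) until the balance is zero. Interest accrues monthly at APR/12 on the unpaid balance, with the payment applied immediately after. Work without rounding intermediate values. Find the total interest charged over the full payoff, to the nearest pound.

£1,683

Monthly rate r = 8.8%/12 = 0.733333% = 0.00733333.
Payoff takes n = ⌈−ln(1 − rB₀/P)/ln(1+r)⌉ = ⌈48.168⌉ = 49 payments; the last is £36.78.
Total paid = 48·£218.26 + £36.78 = £10,513.26.
Total interest = total paid − principal = £10,513.26 − £8,830.00 = £1,683.26.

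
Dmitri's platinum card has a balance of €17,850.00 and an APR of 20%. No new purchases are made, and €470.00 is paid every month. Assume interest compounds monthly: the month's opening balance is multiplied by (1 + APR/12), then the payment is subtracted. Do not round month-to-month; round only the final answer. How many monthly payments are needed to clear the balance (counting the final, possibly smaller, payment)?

61 months

Monthly rate r = 20%/12 = 1.66667% = 0.0166667.
Recurrence: B ← B·(1+r) − €470.00.
Month 1: interest €297.50; balance after payment €17,677.50.
Month 2: interest €294.62; balance after payment €17,502.12.
Closed form: n = −ln(1 − rB₀/P)/ln(1+r) = −ln(0.36702)/ln(1.01667) ≈ 60.640, so the balance reaches zero during payment 61.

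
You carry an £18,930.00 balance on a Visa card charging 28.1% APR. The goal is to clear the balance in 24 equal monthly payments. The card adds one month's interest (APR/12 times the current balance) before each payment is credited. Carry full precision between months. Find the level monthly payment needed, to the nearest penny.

£1,040.00

Monthly rate r = 28.1%/12 = 2.34167% = 0.0234167.
Level-payment amortization: P = B₀·r / (1 − (1+r)^(−n)) = 18930.00·0.0234167 / (1 − 1.02342^(−24)).
Denominator 1 − (1+r)^(−24) = 0.426226677.
P = 443.278 / 0.426226677 ≈ 1040.00.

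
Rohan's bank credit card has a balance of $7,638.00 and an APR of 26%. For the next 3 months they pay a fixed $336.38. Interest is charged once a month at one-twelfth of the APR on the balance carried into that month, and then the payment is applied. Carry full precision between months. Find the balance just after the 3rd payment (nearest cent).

$7,114.14

Monthly rate r = 26%/12 = 2.16667% = 0.0216667.
Each month: B ← B·(1+r) − $336.38.
Month 1: interest $165.49; balance after payment $7,467.11.
Month 2: interest $161.79; balance after payment $7,292.52.
Month 3: interest $158.00; balance after payment $7,114.14.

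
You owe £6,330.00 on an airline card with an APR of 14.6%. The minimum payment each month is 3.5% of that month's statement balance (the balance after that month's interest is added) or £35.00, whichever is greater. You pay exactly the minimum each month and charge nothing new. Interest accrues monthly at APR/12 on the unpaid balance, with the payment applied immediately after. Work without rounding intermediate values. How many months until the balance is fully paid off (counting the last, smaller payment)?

114 months

Monthly rate r = 14.6%/12 = 1.21667% = 0.0121667.
While 3.5% of the post-interest balance exceeds £35.00, each month B ← (B·(1+r))·(1 − 0.035), i.e. B shrinks by the factor (1+r)·0.965 = 0.97674.
This holds for months 1–79. Entering month 80 the balance is £986.22; 3.5% of the post-interest balance is now below £35.00, so the flat £35.00 minimum applies from here.
From month 80 a fixed £35.00 at rate r clears £986.22 in 35 more payments. Total: 79 + 35 = 114 months.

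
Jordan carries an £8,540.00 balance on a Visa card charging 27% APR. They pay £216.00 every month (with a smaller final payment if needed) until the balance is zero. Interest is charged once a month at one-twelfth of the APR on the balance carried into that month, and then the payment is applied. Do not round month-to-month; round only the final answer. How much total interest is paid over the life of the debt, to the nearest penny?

£12,850.71

Monthly rate r = 27%/12 = 2.25% = 0.0225.
Payoff takes n = ⌈−ln(1 − rB₀/P)/ln(1+r)⌉ = ⌈99.031⌉ = 100 payments; the last is £6.71.
Total paid = 99·£216.00 + £6.71 = £21,390.71.
Total interest = total paid − principal = £21,390.71 − £8,540.00 = £12,850.71.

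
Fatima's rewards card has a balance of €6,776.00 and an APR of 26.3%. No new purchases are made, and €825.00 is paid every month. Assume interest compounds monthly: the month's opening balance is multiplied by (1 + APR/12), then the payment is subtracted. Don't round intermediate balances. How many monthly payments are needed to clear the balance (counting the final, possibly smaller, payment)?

10 months

Monthly rate r = 26.3%/12 = 2.19167% = 0.0219167.
Recurrence: B ← B·(1+r) − €825.00.
Month 1: interest €148.51; balance after payment €6,099.51.
Month 2: interest €133.68; balance after payment €5,408.19.
Closed form: n = −ln(1 − rB₀/P)/ln(1+r) = −ln(0.81999)/ln(1.02192) ≈ 9.154, so the balance reaches zero during payment 10.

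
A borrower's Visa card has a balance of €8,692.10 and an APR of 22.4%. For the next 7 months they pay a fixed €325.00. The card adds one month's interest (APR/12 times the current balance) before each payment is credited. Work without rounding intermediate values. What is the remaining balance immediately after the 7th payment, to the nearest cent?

€7,487.05

Monthly rate r = 22.4%/12 = 1.86667% = 0.0186667.
Each month: B ← B·(1+r) − €325.00.
Month 1: interest €162.25; balance after payment €8,529.35.
Month 2: interest €159.21; balance after payment €8,363.57.
Month 3: interest €156.12; balance after payment €8,194.69.
Month 4: interest €152.97; balance after payment €8,022.65.
Month 5: interest €149.76; balance after payment €7,847.41.
Month 6: interest €146.49; balance after payment €7,668.90.
Month 7: interest €143.15; balance after payment €7,487.05.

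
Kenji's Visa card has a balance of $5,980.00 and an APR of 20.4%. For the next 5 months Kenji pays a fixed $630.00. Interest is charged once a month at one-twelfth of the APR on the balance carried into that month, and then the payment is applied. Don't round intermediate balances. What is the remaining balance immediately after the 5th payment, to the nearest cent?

Monthly rate r = 20.4%/12 = 1.7% = 0.017.
Each month: B ← B·(1+r) − $630.00.
Month 1: interest $101.66; balance after payment $5,451.66.
Month 2: interest $92.68; balance after payment $4,914.34.
Month 3: interest $83.54; balance after payment $4,367.88.
Month 4: interest $74.25; balance after payment $3,812.14.
Month 5: interest $64.81; balance after payment $3,246.94.

$3,246.94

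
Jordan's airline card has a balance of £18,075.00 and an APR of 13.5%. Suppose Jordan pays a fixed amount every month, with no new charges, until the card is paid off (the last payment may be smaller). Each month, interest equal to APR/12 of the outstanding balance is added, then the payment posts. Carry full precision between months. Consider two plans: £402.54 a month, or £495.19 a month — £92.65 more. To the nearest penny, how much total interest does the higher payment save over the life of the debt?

Monthly rate r = 13.5%/12 = 1.125% = 0.01125.
At £402.54/mo: n = ⌈−ln(1 − rB₀/P)/ln(1+r)⌉ = 63 payments (last £356.39); total interest = total paid − £18,075.00 = £7,238.87.
At £495.19/mo: 48 payments (last £129.63); total interest £5,328.56.
Interest saved = £7,238.87 − £5,328.56 = £1,910.31.

£1,910.31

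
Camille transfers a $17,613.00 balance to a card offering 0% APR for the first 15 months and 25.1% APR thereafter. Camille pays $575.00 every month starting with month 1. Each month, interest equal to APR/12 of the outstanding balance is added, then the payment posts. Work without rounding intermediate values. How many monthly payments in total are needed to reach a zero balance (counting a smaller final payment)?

Promo months 1–15 at r₀ = 0%/12 = 0; months 16+ at r₁ = 25.1%/12 = 0.0209167.
After month 15 (no interest yet): B = $17,613.00 − 15·$575.00 = $8,988.00.
Then at r₁ with $575.00/mo: n₂ = −ln(1 − r₁·B/P)/ln(1+r₁) ≈ 19.13 → 20 more payments.

35 months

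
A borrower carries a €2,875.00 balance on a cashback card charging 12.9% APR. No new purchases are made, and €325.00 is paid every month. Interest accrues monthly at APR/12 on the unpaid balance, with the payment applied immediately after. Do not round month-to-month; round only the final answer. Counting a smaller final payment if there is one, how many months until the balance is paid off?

Monthly rate r = 12.9%/12 = 1.075% = 0.01075.
Recurrence: B ← B·(1+r) − €325.00.
Month 1: interest €30.91; balance after payment €2,580.91.
Month 2: interest €27.74; balance after payment €2,283.65.
Closed form: n = −ln(1 − rB₀/P)/ln(1+r) = −ln(0.9049)/ln(1.01075) ≈ 9.345, so the balance reaches zero during payment 10.

10 months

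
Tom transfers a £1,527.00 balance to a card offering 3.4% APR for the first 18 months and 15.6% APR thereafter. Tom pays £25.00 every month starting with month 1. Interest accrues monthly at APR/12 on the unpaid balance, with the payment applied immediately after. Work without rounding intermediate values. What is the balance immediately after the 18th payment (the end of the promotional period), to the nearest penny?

Promo months 1–18 at r₀ = 3.4%/12 = 0.00283333; months 19+ at r₁ = 15.6%/12 = 0.013.
After month 18: iterate B ← B·(1+r₀) − £25.00 for 18 months → £1,145.78.

£1,145.78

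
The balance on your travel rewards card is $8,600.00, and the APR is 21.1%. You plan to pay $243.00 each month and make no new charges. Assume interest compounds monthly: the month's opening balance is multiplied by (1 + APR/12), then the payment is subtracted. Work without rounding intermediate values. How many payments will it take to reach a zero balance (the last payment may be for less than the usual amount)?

56 months

Monthly rate r = 21.1%/12 = 1.75833% = 0.0175833.
Recurrence: B ← B·(1+r) − $243.00.
Month 1: interest $151.22; balance after payment $8,508.22.
Month 2: interest $149.60; balance after payment $8,414.82.
Closed form: n = −ln(1 − rB₀/P)/ln(1+r) = −ln(0.37771)/ln(1.01758) ≈ 55.858, so the balance reaches zero during payment 56.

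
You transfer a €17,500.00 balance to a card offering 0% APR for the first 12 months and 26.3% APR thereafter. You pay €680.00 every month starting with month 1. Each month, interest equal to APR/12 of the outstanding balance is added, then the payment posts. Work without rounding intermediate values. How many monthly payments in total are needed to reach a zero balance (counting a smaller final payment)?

29 months

Promo months 1–12 at r₀ = 0%/12 = 0; months 13+ at r₁ = 26.3%/12 = 0.0219167.
After month 12 (no interest yet): B = €17,500.00 − 12·€680.00 = €9,340.00.
Then at r₁ with €680.00/mo: n₂ = −ln(1 − r₁·B/P)/ln(1+r₁) ≈ 16.52 → 17 more payments.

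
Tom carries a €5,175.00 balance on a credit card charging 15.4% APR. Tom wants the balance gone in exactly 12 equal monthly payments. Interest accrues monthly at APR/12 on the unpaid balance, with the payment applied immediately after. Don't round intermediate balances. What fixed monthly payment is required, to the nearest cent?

Monthly rate r = 15.4%/12 = 1.28333% = 0.0128333.
Level-payment amortization: P = B₀·r / (1 − (1+r)^(−n)) = 5175.00·0.0128333 / (1 − 1.01283^(−12)).
Denominator 1 − (1+r)^(−12) = 0.141887618.
P = 66.4125 / 0.141887618 ≈ 468.06.

€468.06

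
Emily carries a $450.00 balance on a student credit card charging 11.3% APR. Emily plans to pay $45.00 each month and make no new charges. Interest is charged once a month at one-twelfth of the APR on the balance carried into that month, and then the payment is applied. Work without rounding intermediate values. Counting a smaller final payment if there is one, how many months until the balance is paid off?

Monthly rate r = 11.3%/12 = 0.941667% = 0.00941667.
Recurrence: B ← B·(1+r) − $45.00.
Month 1: interest $4.24; balance after payment $409.24.
Month 2: interest $3.85; balance after payment $368.09.
Closed form: n = −ln(1 − rB₀/P)/ln(1+r) = −ln(0.90583)/ln(1.00942) ≈ 10.552, so the balance reaches zero during payment 11.

11 payments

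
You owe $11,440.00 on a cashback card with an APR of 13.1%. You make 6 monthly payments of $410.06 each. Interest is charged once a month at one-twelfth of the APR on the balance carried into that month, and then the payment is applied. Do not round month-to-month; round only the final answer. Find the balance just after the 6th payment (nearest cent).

$9,681.58

Monthly rate r = 13.1%/12 = 1.09167% = 0.0109167.
Each month: B ← B·(1+r) − $410.06.
Month 1: interest $124.89; balance after payment $11,154.83.
Month 2: interest $121.77; balance after payment $10,866.54.
Month 3: interest $118.63; balance after payment $10,575.11.
Month 4: interest $115.44; balance after payment $10,280.49.
Month 5: interest $112.23; balance after payment $9,982.66.
Month 6: interest $108.98; balance after payment $9,681.58.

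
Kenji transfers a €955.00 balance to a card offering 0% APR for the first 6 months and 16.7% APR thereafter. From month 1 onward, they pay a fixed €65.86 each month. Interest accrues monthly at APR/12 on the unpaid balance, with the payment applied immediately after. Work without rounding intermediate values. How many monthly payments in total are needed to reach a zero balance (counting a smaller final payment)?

16 months

Promo months 1–6 at r₀ = 0%/12 = 0; months 7+ at r₁ = 16.7%/12 = 0.0139167.
After month 6 (no interest yet): B = €955.00 − 6·€65.86 = €559.84.
Then at r₁ with €65.86/mo: n₂ = −ln(1 − r₁·B/P)/ln(1+r₁) ≈ 9.11 → 10 more payments.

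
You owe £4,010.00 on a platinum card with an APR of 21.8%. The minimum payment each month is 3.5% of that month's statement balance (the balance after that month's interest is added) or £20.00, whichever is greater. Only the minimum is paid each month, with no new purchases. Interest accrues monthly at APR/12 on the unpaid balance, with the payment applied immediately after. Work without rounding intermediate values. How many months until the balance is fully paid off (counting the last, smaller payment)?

Monthly rate r = 21.8%/12 = 1.81667% = 0.0181667.
While 3.5% of the post-interest balance exceeds £20.00, each month B ← (B·(1+r))·(1 − 0.035), i.e. B shrinks by the factor (1+r)·0.965 = 0.98253.
This holds for months 1–112. Entering month 113 the balance is £557.08; 3.5% of the post-interest balance is now below £20.00, so the flat £20.00 minimum applies from here.
From month 113 a fixed £20.00 at rate r clears £557.08 in 40 more payments. Total: 112 + 40 = 152 months.

152 months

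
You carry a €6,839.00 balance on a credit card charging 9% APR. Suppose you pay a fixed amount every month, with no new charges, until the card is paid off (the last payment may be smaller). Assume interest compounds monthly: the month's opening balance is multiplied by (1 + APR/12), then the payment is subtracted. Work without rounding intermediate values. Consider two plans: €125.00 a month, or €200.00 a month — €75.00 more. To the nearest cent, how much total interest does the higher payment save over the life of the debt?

Monthly rate r = 9%/12 = 0.75% = 0.0075.
At €125.00/mo: n = ⌈−ln(1 − rB₀/P)/ln(1+r)⌉ = 71 payments (last €86.56); total interest = total paid − €6,839.00 = €1,997.56.
At €200.00/mo: 40 payments (last €132.06); total interest €1,093.06.
Interest saved = €1,997.56 − €1,093.06 = €904.50.

€904.50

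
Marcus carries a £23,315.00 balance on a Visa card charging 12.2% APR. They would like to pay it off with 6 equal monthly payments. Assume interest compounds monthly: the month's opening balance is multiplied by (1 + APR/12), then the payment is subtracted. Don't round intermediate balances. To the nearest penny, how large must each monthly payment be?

£4,025.27

Monthly rate r = 12.2%/12 = 1.01667% = 0.0101667.
Level-payment amortization: P = B₀·r / (1 − (1+r)^(−n)) = 23315.00·0.0101667 / (1 − 1.01017^(−6)).
Denominator 1 − (1+r)^(−6) = 0.0588869443.
P = 237.036 / 0.0588869443 ≈ 4025.27.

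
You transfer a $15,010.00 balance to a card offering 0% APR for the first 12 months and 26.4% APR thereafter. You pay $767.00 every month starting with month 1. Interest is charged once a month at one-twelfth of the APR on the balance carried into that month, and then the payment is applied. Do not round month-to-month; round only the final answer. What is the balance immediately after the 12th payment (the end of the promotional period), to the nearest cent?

Promo months 1–12 at r₀ = 0%/12 = 0; months 13+ at r₁ = 26.4%/12 = 0.022.
After month 12 (no interest yet): B = $15,010.00 − 12·$767.00 = $5,806.00.

$5,806.00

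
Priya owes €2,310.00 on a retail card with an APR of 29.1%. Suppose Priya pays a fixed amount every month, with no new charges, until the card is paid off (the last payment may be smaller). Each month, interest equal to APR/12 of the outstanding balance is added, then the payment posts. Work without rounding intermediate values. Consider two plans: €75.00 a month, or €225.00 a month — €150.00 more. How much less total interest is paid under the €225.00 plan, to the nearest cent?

€1,612.26

Monthly rate r = 29.1%/12 = 2.425% = 0.02425.
At €75.00/mo: n = ⌈−ln(1 − rB₀/P)/ln(1+r)⌉ = 58 payments (last €25.91); total interest = total paid − €2,310.00 = €1,990.91.
At €225.00/mo: 12 payments (last €213.65); total interest €378.65.
Interest saved = €1,990.91 − €378.65 = €1,612.26.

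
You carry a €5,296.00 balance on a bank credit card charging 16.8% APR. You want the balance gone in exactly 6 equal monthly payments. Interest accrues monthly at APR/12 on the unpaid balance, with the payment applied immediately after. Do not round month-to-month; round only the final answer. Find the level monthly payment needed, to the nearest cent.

Monthly rate r = 16.8%/12 = 1.4% = 0.014.
Level-payment amortization: P = B₀·r / (1 − (1+r)^(−n)) = 5296.00·0.014 / (1 − 1.014^(−6)).
Denominator 1 − (1+r)^(−6) = 0.0800329557.
P = 74.144 / 0.0800329557 ≈ 926.42.

€926.42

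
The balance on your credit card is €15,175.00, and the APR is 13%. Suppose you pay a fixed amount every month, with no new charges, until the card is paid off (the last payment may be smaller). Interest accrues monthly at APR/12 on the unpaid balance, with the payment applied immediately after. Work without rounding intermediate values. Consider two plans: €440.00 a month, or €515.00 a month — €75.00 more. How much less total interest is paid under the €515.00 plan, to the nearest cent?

Monthly rate r = 13%/12 = 1.08333% = 0.0108333.
At €440.00/mo: n = ⌈−ln(1 − rB₀/P)/ln(1+r)⌉ = 44 payments (last €183.55); total interest = total paid − €15,175.00 = €3,928.55.
At €515.00/mo: 36 payments (last €353.40); total interest €3,203.40.
Interest saved = €3,928.55 − €3,203.40 = €725.15.

€725.15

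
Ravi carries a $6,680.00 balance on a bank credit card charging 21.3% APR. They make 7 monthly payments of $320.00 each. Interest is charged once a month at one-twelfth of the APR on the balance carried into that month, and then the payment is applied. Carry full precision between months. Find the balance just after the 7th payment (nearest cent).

$5,192.65

Monthly rate r = 21.3%/12 = 1.775% = 0.01775.
Each month: B ← B·(1+r) − $320.00.
Month 1: interest $118.57; balance after payment $6,478.57.
Month 2: interest $114.99; balance after payment $6,273.56.
Month 3: interest $111.36; balance after payment $6,064.92.
Month 4: interest $107.65; balance after payment $5,852.57.
Month 5: interest $103.88; balance after payment $5,636.46.
Month 6: interest $100.05; balance after payment $5,416.50.
Month 7: interest $96.14; balance after payment $5,192.65.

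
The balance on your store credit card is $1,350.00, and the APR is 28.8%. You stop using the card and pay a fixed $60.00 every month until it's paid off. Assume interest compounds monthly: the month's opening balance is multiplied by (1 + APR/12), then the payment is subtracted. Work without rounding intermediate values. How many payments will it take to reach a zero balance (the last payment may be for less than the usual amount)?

Monthly rate r = 28.8%/12 = 2.4% = 0.024.
Recurrence: B ← B·(1+r) − $60.00.
Month 1: interest $32.40; balance after payment $1,322.40.
Month 2: interest $31.74; balance after payment $1,294.14.
Closed form: n = −ln(1 − rB₀/P)/ln(1+r) = −ln(0.46)/ln(1.024) ≈ 32.742, so the balance reaches zero during payment 33.

33 payments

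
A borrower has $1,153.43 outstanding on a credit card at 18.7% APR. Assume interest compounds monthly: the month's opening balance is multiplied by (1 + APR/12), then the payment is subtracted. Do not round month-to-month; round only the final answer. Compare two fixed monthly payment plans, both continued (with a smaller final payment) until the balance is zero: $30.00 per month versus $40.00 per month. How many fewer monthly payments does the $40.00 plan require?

Monthly rate r = 18.7%/12 = 1.55833% = 0.0155833.
At $30.00/mo: n = ⌈−ln(1 − rB₀/P)/ln(1+r)⌉ = 60 payments (last $3.56); total interest = total paid − $1,153.43 = $620.13.
At $40.00/mo: 39 payments (last $23.53); total interest $390.10.
Payments saved = 60 − 39 = 21.

21 fewer payments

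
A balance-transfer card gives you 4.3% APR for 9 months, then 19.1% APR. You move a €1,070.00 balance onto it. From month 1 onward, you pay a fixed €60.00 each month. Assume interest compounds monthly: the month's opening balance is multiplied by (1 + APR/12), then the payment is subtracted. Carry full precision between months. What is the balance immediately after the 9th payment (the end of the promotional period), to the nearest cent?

Promo months 1–9 at r₀ = 4.3%/12 = 0.00358333; months 10+ at r₁ = 19.1%/12 = 0.0159167.
After month 9: iterate B ← B·(1+r₀) − €60.00 for 9 months → €557.20.

€557.20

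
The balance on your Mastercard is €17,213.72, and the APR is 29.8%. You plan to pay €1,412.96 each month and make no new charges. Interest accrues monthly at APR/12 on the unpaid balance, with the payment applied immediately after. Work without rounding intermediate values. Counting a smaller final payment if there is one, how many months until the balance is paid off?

Monthly rate r = 29.8%/12 = 2.48333% = 0.0248333.
Recurrence: B ← B·(1+r) − €1,412.96.
Month 1: interest €427.47; balance after payment €16,228.23.
Month 2: interest €403.00; balance after payment €15,218.28.
Closed form: n = −ln(1 − rB₀/P)/ln(1+r) = −ln(0.69746)/ln(1.02483) ≈ 14.688, so the balance reaches zero during payment 15.

15 payments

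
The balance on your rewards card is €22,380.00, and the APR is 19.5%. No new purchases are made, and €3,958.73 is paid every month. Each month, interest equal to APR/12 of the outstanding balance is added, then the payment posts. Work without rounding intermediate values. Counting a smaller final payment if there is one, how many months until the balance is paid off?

Monthly rate r = 19.5%/12 = 1.625% = 0.01625.
Recurrence: B ← B·(1+r) − €3,958.73.
Month 1: interest €363.68; balance after payment €18,784.94.
Month 2: interest €305.26; balance after payment €15,131.47.
Month 3: interest €245.89; balance after payment €11,418.63.
Month 4: interest €185.55; balance after payment €7,645.45.
Month 5: interest €124.24; balance after payment €3,810.96.
Month 6: interest €61.93; balance after payment €0.00.

6 months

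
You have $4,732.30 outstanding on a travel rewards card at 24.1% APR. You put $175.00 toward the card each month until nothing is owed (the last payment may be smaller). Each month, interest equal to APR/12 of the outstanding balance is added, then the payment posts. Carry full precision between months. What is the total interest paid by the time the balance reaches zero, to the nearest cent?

Monthly rate r = 24.1%/12 = 2.00833% = 0.0200833.
Payoff takes n = ⌈−ln(1 − rB₀/P)/ln(1+r)⌉ = ⌈39.391⌉ = 40 payments; the last is $68.84.
Total paid = 39·$175.00 + $68.84 = $6,893.84.
Total interest = total paid − principal = $6,893.84 − $4,732.30 = $2,161.54.

$2,161.54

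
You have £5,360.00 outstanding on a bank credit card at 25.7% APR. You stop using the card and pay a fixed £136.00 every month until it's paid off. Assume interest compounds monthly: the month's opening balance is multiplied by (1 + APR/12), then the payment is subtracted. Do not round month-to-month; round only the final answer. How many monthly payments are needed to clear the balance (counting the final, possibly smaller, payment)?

88 months

Monthly rate r = 25.7%/12 = 2.14167% = 0.0214167.
Recurrence: B ← B·(1+r) − £136.00.
Month 1: interest £114.79; balance after payment £5,338.79.
Month 2: interest £114.34; balance after payment £5,317.13.
Closed form: n = −ln(1 − rB₀/P)/ln(1+r) = −ln(0.15593)/ln(1.02142) ≈ 87.697, so the balance reaches zero during payment 88.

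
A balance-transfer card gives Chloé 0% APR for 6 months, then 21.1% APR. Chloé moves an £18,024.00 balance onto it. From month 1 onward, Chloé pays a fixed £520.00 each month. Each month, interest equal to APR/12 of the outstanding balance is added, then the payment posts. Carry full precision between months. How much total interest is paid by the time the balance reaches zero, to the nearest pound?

Promo months 1–6 at r₀ = 0%/12 = 0; months 7+ at r₁ = 21.1%/12 = 0.0175833.
After month 6 (no interest yet): B = £18,024.00 − 6·£520.00 = £14,904.00.
Then at r₁ with £520.00/mo: n₂ = −ln(1 − r₁·B/P)/ln(1+r₁) ≈ 40.22 → 41 more payments.
Total paid = 46·£520.00 + £116.78 = £24,036.78; interest = £24,036.78 − £18,024.00 = £6,012.78.

£6,013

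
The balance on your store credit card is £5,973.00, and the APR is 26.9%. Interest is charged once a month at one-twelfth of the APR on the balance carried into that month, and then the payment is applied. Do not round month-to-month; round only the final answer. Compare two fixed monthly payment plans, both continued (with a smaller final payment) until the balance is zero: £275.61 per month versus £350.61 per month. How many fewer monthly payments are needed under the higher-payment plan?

Monthly rate r = 26.9%/12 = 2.24167% = 0.0224167.
At £275.61/mo: n = ⌈−ln(1 − rB₀/P)/ln(1+r)⌉ = 31 payments (last £1.18); total interest = total paid − £5,973.00 = £2,296.48.
At £350.61/mo: 22 payments (last £246.57); total interest £1,636.38.
Payments saved = 31 − 22 = 9.

9 fewer payments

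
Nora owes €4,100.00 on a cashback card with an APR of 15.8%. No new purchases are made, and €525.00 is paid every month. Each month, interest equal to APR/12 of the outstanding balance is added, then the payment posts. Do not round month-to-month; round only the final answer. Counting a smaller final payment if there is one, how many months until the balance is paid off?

Monthly rate r = 15.8%/12 = 1.31667% = 0.0131667.
Recurrence: B ← B·(1+r) − €525.00.
Month 1: interest €53.98; balance after payment €3,628.98.
Month 2: interest €47.78; balance after payment €3,151.76.
Closed form: n = −ln(1 − rB₀/P)/ln(1+r) = −ln(0.89717)/ln(1.01317) ≈ 8.295, so the balance reaches zero during payment 9.

9 payments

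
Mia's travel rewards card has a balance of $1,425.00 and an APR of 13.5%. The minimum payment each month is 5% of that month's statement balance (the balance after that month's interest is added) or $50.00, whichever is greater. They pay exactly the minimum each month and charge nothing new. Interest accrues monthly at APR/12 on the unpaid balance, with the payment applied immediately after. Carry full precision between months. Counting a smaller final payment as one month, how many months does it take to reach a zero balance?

32 months

Monthly rate r = 13.5%/12 = 1.125% = 0.01125.
While 5% of the post-interest balance exceeds $50.00, each month B ← (B·(1+r))·(1 − 0.05), i.e. B shrinks by the factor (1+r)·0.95 = 0.96069.
This holds for months 1–10. Entering month 11 the balance is $954.19; 5% of the post-interest balance is now below $50.00, so the flat $50.00 minimum applies from here.
From month 11 a fixed $50.00 at rate r clears $954.19 in 22 more payments. Total: 10 + 22 = 32 months.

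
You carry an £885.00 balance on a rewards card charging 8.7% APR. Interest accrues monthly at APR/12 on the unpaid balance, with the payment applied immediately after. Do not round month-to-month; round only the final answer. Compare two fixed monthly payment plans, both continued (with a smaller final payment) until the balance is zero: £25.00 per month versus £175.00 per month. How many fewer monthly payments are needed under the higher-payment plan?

Monthly rate r = 8.7%/12 = 0.725% = 0.00725.
At £25.00/mo: n = ⌈−ln(1 − rB₀/P)/ln(1+r)⌉ = 42 payments (last £1.43); total interest = total paid − £885.00 = £141.43.
At £175.00/mo: 6 payments (last £29.99); total interest £19.99.
Payments saved = 42 − 6 = 36.

36 fewer payments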